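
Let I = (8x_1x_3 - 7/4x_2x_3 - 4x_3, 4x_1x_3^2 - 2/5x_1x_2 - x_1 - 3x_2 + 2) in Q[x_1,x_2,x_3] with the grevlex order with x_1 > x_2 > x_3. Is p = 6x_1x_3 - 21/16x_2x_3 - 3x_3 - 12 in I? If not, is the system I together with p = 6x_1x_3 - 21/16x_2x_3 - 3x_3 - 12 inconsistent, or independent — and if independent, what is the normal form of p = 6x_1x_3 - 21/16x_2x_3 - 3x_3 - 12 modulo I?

First compute the reduced Gröbner basis of I by Buchberger's algorithm.
f_1 = 8x_1x_3 - 7/4x_2x_3 - 4x_3, LT = x_1x_3.
f_2 = 4x_1x_3^2 - 2/5x_1x_2 - x_1 - 3x_2 + 2, LT = x_1x_3^2.

S(f_1,f_2): lcm = x_1x_3^2. S = -7/32x_2x_3^2 + 1/10x_1x_2 - 1/2x_3^2 + 1/4x_1 + 3/4x_2 - 1/2.
  leading term x_2x_3^2: no divisor's leading term divides it; move -7/32x_2x_3^2 to the remainder.
  leading term x_1x_2: no divisor's leading term divides it; move 1/10x_1x_2 to the remainder.
  leading term x_3^2: no divisor's leading term divides it; move -1/2x_3^2 to the remainder.
  leading term x_1: no divisor's leading term divides it; move 1/4x_1 to the remainder.
  leading term x_2: no divisor's leading term divides it; move 3/4x_2 to the remainder.
  leading term 1: no divisor's leading term divides it; move -1/2 to the remainder.
  remainder -7/32x_2x_3^2 + 1/10x_1x_2 - 1/2x_3^2 + 1/4x_1 + 3/4x_2 - 1/2 ≠ 0; add h_3 = -7/32x_2x_3^2 + 1/10x_1x_2 - 1/2x_3^2 + 1/4x_1 + 3/4x_2 - 1/2 to the basis.

S(f_1,h_3): lcm = x_1x_2x_3^2. S = -7/32x_2^2x_3^2 + 16/35x_1^2x_2 - 16/7x_1x_3^2 - 1/2x_2x_3^2 + 8/7x_1^2 + 24/7x_1x_2 - 16/7x_1.
  leading term x_2^2x_3^2: subtract (x_2)·h_3 from -7/32x_2^2x_3^2 + 16/35x_1^2x_2 - 16/7x_1x_3^2 - 1/2x_2x_3^2 + 8/7x_1^2 + 24/7x_1x_2 - 16/7x_1 → 16/35x_1^2x_2 - 1/10x_1x_2^2 - 16/7x_1x_3^2 + 8/7x_1^2 + 89/28x_1x_2 - 3/4x_2^2 - 16/7x_1 + 1/2x_2
  leading term x_1^2x_2: no divisor's leading term divides it; move 16/35x_1^2x_2 to the remainder.
  leading term x_1x_2^2: no divisor's leading term divides it; move -1/10x_1x_2^2 to the remainder.
  leading term x_1x_3^2: subtract (-2/7x_3)·f_1 from -16/7x_1x_3^2 + 8/7x_1^2 + 89/28x_1x_2 - 3/4x_2^2 - 16/7x_1 + 1/2x_2 → -1/2x_2x_3^2 + 8/7x_1^2 + 89/28x_1x_2 - 3/4x_2^2 - 8/7x_3^2 - 16/7x_1 + 1/2x_2
  leading term x_2x_3^2: subtract (16/7)·h_3 from -1/2x_2x_3^2 + 8/7x_1^2 + 89/28x_1x_2 - 3/4x_2^2 - 8/7x_3^2 - 16/7x_1 + 1/2x_2 → 8/7x_1^2 + 59/20x_1x_2 - 3/4x_2^2 - 20/7x_1 - 17/14x_2 + 8/7
  leading term x_1^2: no divisor's leading term divides it; move 8/7x_1^2 to the remainder.
  leading term x_1x_2: no divisor's leading term divides it; move 59/20x_1x_2 to the remainder.
  leading term x_2^2: no divisor's leading term divides it; move -3/4x_2^2 to the remainder.
  leading term x_1: no divisor's leading term divides it; move -20/7x_1 to the remainder.
  leading term x_2: no divisor's leading term divides it; move -17/14x_2 to the remainder.
  leading term 1: no divisor's leading term divides it; move 8/7 to the remainder.
  remainder 16/35x_1^2x_2 - 1/10x_1x_2^2 + 8/7x_1^2 + 59/20x_1x_2 - 3/4x_2^2 - 20/7x_1 - 17/14x_2 + 8/7 ≠ 0; add h_4 = 16/35x_1^2x_2 - 1/10x_1x_2^2 + 8/7x_1^2 + 59/20x_1x_2 - 3/4x_2^2 - 20/7x_1 - 17/14x_2 + 8/7 to the basis.

The other S-polynomials (S(f_2,h_3), S(f_1,h_4), S(f_2,h_4), S(h_3,h_4)) all reduce to 0 modulo the current basis, so we have a Gröbner basis.
Inter-reduce: drop elements whose leading term is divisible by another's, tail-reduce, and make monic.
Reduced Gröbner basis: {x_1^2x_2 - 7/32x_1x_2^2 + 5/2x_1^2 + 413/64x_1x_2 - 105/64x_2^2 - 25/4x_1 - 85/32x_2 + 5/2, x_2x_3^2 - 16/35x_1x_2 + 16/7x_3^2 - 8/7x_1 - 24/7x_2 + 16/7, x_1x_3 - 7/32x_2x_3 - 1/2x_3}.
Label its elements g_1 = x_1^2x_2 - 7/32x_1x_2^2 + 5/2x_1^2 + 413/64x_1x_2 - 105/64x_2^2 - 25/4x_1 - 85/32x_2 + 5/2, g_2 = x_2x_3^2 - 16/35x_1x_2 + 16/7x_3^2 - 8/7x_1 - 24/7x_2 + 16/7, g_3 = x_1x_3 - 7/32x_2x_3 - 1/2x_3.

Reduce p = 6x_1x_3 - 21/16x_2x_3 - 3x_3 - 12 modulo G:
  leading term x_1x_3: subtract (6)·g_3 from 6x_1x_3 - 21/16x_2x_3 - 3x_3 - 12 → -12
  leading term 1: no divisor's leading term divides it; move -12 to the remainder.
  normal form = -12.
The normal form is nonzero, so p ∉ I. Since p minus its normal form lies in I, I + (p) = I + (r) where r = -12; decide whether this ideal is the whole ring.
Here r = -12 is a nonzero constant, hence a unit: 1 ∈ I + (p), the Gröbner basis of I + (p) is {1}, and the enlarged system has no common solution — adjoining p is inconsistent.

Adjoining 6x_1x_3 - 21/16x_2x_3 - 3x_3 - 12 makes the ideal the whole ring: the system is inconsistent.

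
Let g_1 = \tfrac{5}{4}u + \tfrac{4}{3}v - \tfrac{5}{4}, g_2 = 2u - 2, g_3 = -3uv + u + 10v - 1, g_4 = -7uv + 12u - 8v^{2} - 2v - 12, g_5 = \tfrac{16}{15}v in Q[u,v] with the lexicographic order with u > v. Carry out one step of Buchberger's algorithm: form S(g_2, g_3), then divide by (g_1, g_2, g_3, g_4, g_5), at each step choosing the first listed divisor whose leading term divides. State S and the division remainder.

S(g_2, g_3) = \tfrac{1}{3}u + \tfrac{7}{3}v - \tfrac{1}{3}; remainder on division = 0.

lcm(LM(g_2), LM(g_3)) = uv.
S = (lcm/LT(g_2))·g_2 − (lcm/LT(g_3))·g_3 = \tfrac{1}{3}u + \tfrac{7}{3}v - \tfrac{1}{3}.
Reduce S modulo (g_1, g_2, g_3, g_4, g_5) in that order:
  leading term u: subtract (\tfrac{4}{15})·g_1 from \tfrac{1}{3}u + \tfrac{7}{3}v - \tfrac{1}{3} → \tfrac{89}{45}v
  leading term v: subtract (\tfrac{89}{48})·g_5 from \tfrac{89}{45}v → 0
The remainder is 0, so this S-polynomial contributes no new basis element.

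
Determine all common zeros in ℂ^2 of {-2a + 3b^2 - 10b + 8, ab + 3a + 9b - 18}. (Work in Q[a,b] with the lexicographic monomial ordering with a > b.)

{(0, 2), (29/4 + 5*sqrt(47)*I/4, -5/6 - sqrt(47)*I/6), (29/4 - 5*sqrt(47)*I/4, -5/6 + sqrt(47)*I/6)}

Compute a lex Gröbner basis by Buchberger's algorithm.
f_1 = -2a + 3b^2 - 10b + 8, LT = a.
f_2 = ab + 3a + 9b - 18, LT = ab.

S(f_1,f_2): lcm = ab. S = -3a - 3/2b^3 + 5b^2 - 13b + 18.
  reduce S modulo (f_1, f_2):
  remainder -3/2b^3 + 1/2b^2 + 2b + 6 ≠ 0; add h_3 = -3/2b^3 + 1/2b^2 + 2b + 6 to the basis.

The other S-polynomials (S(f_1,h_3), S(f_2,h_3)) all reduce to 0 modulo the current basis, so we have a Gröbner basis.
Inter-reduce: drop elements whose leading term is divisible by another's, tail-reduce, and make monic.
Reduced Gröbner basis: {a - 3/2b^2 + 5b - 4, b^3 - 1/3b^2 - 4/3b - 4}.

The lex basis is triangular: the last element involves only b. Solving b^3 - 1/3b^2 - 4/3b - 4 = 0 gives b ∈ {2, -5/6 - sqrt(47)*I/6, -5/6 + sqrt(47)*I/6}; substituting each value into the earlier elements determines the remaining variables.
  b = 2: the earlier basis element becomes a = 0, giving a = 0 — point (0, 2).
  b = -5/6 - sqrt(47)*I/6: the earlier basis element becomes a - 29/4 - 5*sqrt(47)*I/4 = 0, giving a = 29/4 + 5*sqrt(47)*I/4 — point (29/4 + 5*sqrt(47)*I/4, -5/6 - sqrt(47)*I/6).
  b = -5/6 + sqrt(47)*I/6: the earlier basis element becomes a - 29/4 + 5*sqrt(47)*I/4 = 0, giving a = 29/4 - 5*sqrt(47)*I/4 — point (29/4 - 5*sqrt(47)*I/4, -5/6 + sqrt(47)*I/6).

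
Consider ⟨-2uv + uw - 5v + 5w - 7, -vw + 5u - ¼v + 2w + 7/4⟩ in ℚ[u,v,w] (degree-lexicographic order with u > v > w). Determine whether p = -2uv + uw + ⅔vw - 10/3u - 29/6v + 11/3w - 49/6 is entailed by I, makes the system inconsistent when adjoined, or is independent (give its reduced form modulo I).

First compute the reduced Gröbner basis of I by Buchberger's algorithm.
f_1 = -2uv + uw - 5v + 5w - 7, LT = uv.
f_2 = -vw + 5u - ¼v + 2w + 7/4, LT = vw.

S(f_1,f_2): lcm = uvw. S = -½uw² + 5u² - ¼uv + 2uw + 5/2vw - 5/2w² + 7/4u + 7/2w.
  leading term uw²: no divisor's leading term divides it; move -½uw² to the remainder.
  leading term u²: no divisor's leading term divides it; move 5u² to the remainder.
  leading term uv: subtract (⅛)·f_1 from -¼uv + 2uw + 5/2vw - 5/2w² + 7/4u + 7/2w → 15/8uw + 5/2vw - 5/2w² + 7/4u + ⅝v + 23/8w + ⅞
  leading term uw: no divisor's leading term divides it; move 15/8uw to the remainder.
  leading term vw: subtract (-5/2)·f_2 from 5/2vw - 5/2w² + 7/4u + ⅝v + 23/8w + ⅞ → -5/2w² + 57/4u + 63/8w + 21/4
  leading term w²: no divisor's leading term divides it; move -5/2w² to the remainder.
  leading term u: no divisor's leading term divides it; move 57/4u to the remainder.
  leading term w: no divisor's leading term divides it; move 63/8w to the remainder.
  leading term 1: no divisor's leading term divides it; move 21/4 to the remainder.
  remainder -½uw² + 5u² + 15/8uw - 5/2w² + 57/4u + 63/8w + 21/4 ≠ 0; add h_3 = -½uw² + 5u² + 15/8uw - 5/2w² + 57/4u + 63/8w + 21/4 to the basis.

The other S-polynomials (S(f_1,h_3), S(f_2,h_3)) all reduce to 0 modulo the current basis, so we have a Gröbner basis.
Inter-reduce: drop elements whose leading term is divisible by another's, tail-reduce, and make monic.
Reduced Gröbner basis: {uw² - 10u² - 15/4uw + 5w² - 57/2u - 63/4w - 21/2, uv - ½uw + 5/2v - 5/2w + 7/2, vw - 5u + ¼v - 2w - 7/4}.
Label its elements g_1 = uw² - 10u² - 15/4uw + 5w² - 57/2u - 63/4w - 21/2, g_2 = uv - ½uw + 5/2v - 5/2w + 7/2, g_3 = vw - 5u + ¼v - 2w - 7/4.

Reduce p = -2uv + uw + ⅔vw - 10/3u - 29/6v + 11/3w - 49/6 modulo G:
  leading term uv: subtract (-2)·g_2 from -2uv + uw + ⅔vw - 10/3u - 29/6v + 11/3w - 49/6 → ⅔vw - 10/3u + ⅙v - 4/3w - 7/6
  leading term vw: subtract (⅔)·g_3 from ⅔vw - 10/3u + ⅙v - 4/3w - 7/6 → 0
  normal form = 0.
Since the normal form is 0, p ∈ I.

The remainder on division by a Gröbner basis is unique — it is the normal form.

-2uv + uw + ⅔vw - 10/3u - 29/6v + 11/3w - 49/6 lies in I (it reduces to 0).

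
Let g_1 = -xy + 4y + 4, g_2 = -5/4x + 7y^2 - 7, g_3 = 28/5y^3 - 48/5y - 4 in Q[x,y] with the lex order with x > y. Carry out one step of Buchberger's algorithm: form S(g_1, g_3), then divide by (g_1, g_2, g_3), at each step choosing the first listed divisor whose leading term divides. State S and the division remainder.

S(g_1, g_3) = 12/7xy + 5/7x - 4y^3 - 4y^2; remainder on division = 0.

lcm(LM(g_1), LM(g_3)) = xy^3.
S = (lcm/LT(g_1))·g_1 − (lcm/LT(g_3))·g_3 = 12/7xy + 5/7x - 4y^3 - 4y^2.
Reduce S modulo (g_1, g_2, g_3) in that order:
  leading term xy: subtract (-12/7)·g_1 from 12/7xy + 5/7x - 4y^3 - 4y^2 → 5/7x - 4y^3 - 4y^2 + 48/7y + 48/7
  leading term x: subtract (-4/7)·g_2 from 5/7x - 4y^3 - 4y^2 + 48/7y + 48/7 → -4y^3 + 48/7y + 20/7
  leading term y^3: subtract (-5/7)·g_3 from -4y^3 + 48/7y + 20/7 → 0
The remainder is 0, so this S-polynomial contributes no new basis element.
This is the inner loop of Buchberger's algorithm — each nonzero remainder becomes a new basis element.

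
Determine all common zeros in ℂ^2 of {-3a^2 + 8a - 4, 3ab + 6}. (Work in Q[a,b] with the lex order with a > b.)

Compute a lex Gröbner basis by Buchberger's algorithm.
f_1 = -3a^2 + 8a - 4, LT = a^2.
f_2 = 3ab + 6, LT = ab.

S(f_1,f_2): lcm = a^2b. S = -8/3ab - 2a + 4/3b.
  leading term ab: subtract (-8/9)·f_2 from -8/3ab - 2a + 4/3b → -2a + 4/3b + 16/3
  leading term a: no divisor's leading term divides it; move -2a to the remainder.
  leading term b: no divisor's leading term divides it; move 4/3b to the remainder.
  leading term 1: no divisor's leading term divides it; move 16/3 to the remainder.
  remainder -2a + 4/3b + 16/3 ≠ 0; add h_3 = -2a + 4/3b + 16/3 to the basis.

S(f_2,h_3): lcm = ab. S = 2/3b^2 + 8/3b + 2.
  leading term b^2: no divisor's leading term divides it; move 2/3b^2 to the remainder.
  leading term b: no divisor's leading term divides it; move 8/3b to the remainder.
  leading term 1: no divisor's leading term divides it; move 2 to the remainder.
  remainder 2/3b^2 + 8/3b + 2 ≠ 0; add h_4 = 2/3b^2 + 8/3b + 2 to the basis.

The other S-polynomials (S(f_1,h_3), S(f_1,h_4), S(f_2,h_4), S(h_3,h_4)) all reduce to 0 modulo the current basis, so we have a Gröbner basis.
Inter-reduce: drop elements whose leading term is divisible by another's, tail-reduce, and make monic.
Reduced Gröbner basis: {a - 2/3b - 8/3, b^2 + 4b + 3}.

From the last basis element, b^2 + 4b + 3 = 0, so b takes values in {-3, -1}. Each choice, substituted upward through the basis, yields the corresponding point(s) of the solution set.
  b = -3: the earlier basis element becomes a - 2/3 = 0, giving a = 2/3 — point (2/3, -3).
  b = -1: the earlier basis element becomes a - 2 = 0, giving a = 2 — point (2, -1).
Substituting each solution back into the original system confirms all equations vanish.

{(2/3, -3), (2, -1)}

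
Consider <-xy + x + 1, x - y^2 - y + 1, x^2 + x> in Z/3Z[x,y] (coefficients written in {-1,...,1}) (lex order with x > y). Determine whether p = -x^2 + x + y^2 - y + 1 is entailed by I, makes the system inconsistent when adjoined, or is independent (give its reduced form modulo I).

First compute the reduced Gröbner basis of I by Buchberger's algorithm.
f_1 = -xy + x + 1, LT = xy.
f_2 = x - y^2 - y + 1, LT = x.
f_3 = x^2 + x, LT = x^2.

S(f_1,f_2): lcm = xy. S = -x + y^3 + y^2 - y - 1.
  reduce S modulo (f_1, f_2, f_3):
  remainder y^3 + y ≠ 0; add h_4 = y^3 + y to the basis.

S(f_1,f_3): lcm = x^2y. S = -x^2 - xy - x.
  reduce S modulo (f_1, f_2, f_3, h_4):
  remainder -y ≠ 0; add h_5 = -y to the basis.

The other S-polynomials (S(f_2,f_3), S(f_1,h_4), S(f_2,h_4), S(f_3,h_4), S(f_1,h_5), S(f_2,h_5), S(f_3,h_5), S(h_4,h_5)) all reduce to 0 modulo the current basis, so we have a Gröbner basis.
Inter-reduce: drop elements whose leading term is divisible by another's, tail-reduce, and make monic.
Reduced Gröbner basis: {x + 1, y}.
Label its elements g_1 = x + 1, g_2 = y.

Reduce p = -x^2 + x + y^2 - y + 1 modulo G:
  leading term x^2: subtract (-x)·g_1 from -x^2 + x + y^2 - y + 1 → -x + y^2 - y + 1
  leading term x: subtract (-1)·g_1 from -x + y^2 - y + 1 → y^2 - y - 1
  leading term y^2: subtract (y)·g_2 from y^2 - y - 1 → -y - 1
  leading term y: subtract (-1)·g_2 from -y - 1 → -1
  leading term 1: no divisor's leading term divides it; move -1 to the remainder.
  normal form = -1.
The normal form is nonzero, so p ∉ I. Since p minus its normal form lies in I, I + (p) = I + (r) where r = -1; decide whether this ideal is the whole ring.
Here r = -1 is a nonzero constant, hence a unit: 1 ∈ I + (p), the Gröbner basis of I + (p) is {1}, and the enlarged system has no common solution — adjoining p is inconsistent.

Adjoining -x^2 + x + y^2 - y + 1 makes the ideal the whole ring: the system is inconsistent.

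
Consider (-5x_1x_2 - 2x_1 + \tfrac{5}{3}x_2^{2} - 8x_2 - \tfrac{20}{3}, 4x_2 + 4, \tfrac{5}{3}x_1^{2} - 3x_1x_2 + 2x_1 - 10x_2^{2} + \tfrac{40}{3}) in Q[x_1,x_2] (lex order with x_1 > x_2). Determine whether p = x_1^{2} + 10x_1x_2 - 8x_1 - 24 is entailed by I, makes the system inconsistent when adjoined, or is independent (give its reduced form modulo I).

First compute the reduced Gröbner basis of I by Buchberger's algorithm.
f_1 = -5x_1x_2 - 2x_1 + \tfrac{5}{3}x_2^{2} - 8x_2 - \tfrac{20}{3}, LT = x_1x_2.
f_2 = 4x_2 + 4, LT = x_2.
f_3 = \tfrac{5}{3}x_1^{2} - 3x_1x_2 + 2x_1 - 10x_2^{2} + \tfrac{40}{3}, LT = x_1^{2}.

S(f_1,f_2): lcm = x_1x_2. S = -\tfrac{3}{5}x_1 - \tfrac{1}{3}x_2^{2} + \tfrac{8}{5}x_2 + \tfrac{4}{3}.
  leading term x_1: no divisor's leading term divides it; move -\tfrac{3}{5}x_1 to the remainder.
  leading term x_2^{2}: subtract (-\tfrac{1}{12}x_2)·f_2 from -\tfrac{1}{3}x_2^{2} + \tfrac{8}{5}x_2 + \tfrac{4}{3} → \tfrac{29}{15}x_2 + \tfrac{4}{3}
  leading term x_2: subtract (\tfrac{29}{60})·f_2 from \tfrac{29}{15}x_2 + \tfrac{4}{3} → -\tfrac{3}{5}
  leading term 1: no divisor's leading term divides it; move -\tfrac{3}{5} to the remainder.
  remainder -\tfrac{3}{5}x_1 - \tfrac{3}{5} ≠ 0; add h_4 = -\tfrac{3}{5}x_1 - \tfrac{3}{5} to the basis.

The other S-polynomials (S(f_1,f_3), S(f_2,f_3), S(f_1,h_4), S(f_2,h_4), S(f_3,h_4)) all reduce to 0 modulo the current basis, so we have a Gröbner basis.
Inter-reduce: drop elements whose leading term is divisible by another's, tail-reduce, and make monic.
Reduced Gröbner basis: {x_1 + 1, x_2 + 1}.
Label its elements g_1 = x_1 + 1, g_2 = x_2 + 1.

Reduce p = x_1^{2} + 10x_1x_2 - 8x_1 - 24 modulo G:
  leading term x_1^{2}: subtract (x_1)·g_1 from x_1^{2} + 10x_1x_2 - 8x_1 - 24 → 10x_1x_2 - 9x_1 - 24
  leading term x_1x_2: subtract (10x_2)·g_1 from 10x_1x_2 - 9x_1 - 24 → -9x_1 - 10x_2 - 24
  leading term x_1: subtract (-9)·g_1 from -9x_1 - 10x_2 - 24 → -10x_2 - 15
  leading term x_2: subtract (-10)·g_2 from -10x_2 - 15 → -5
  leading term 1: no divisor's leading term divides it; move -5 to the remainder.
  normal form = -5.
The normal form is nonzero, so p ∉ I. Since p minus its normal form lies in I, I + (p) = I + (r) where r = -5; decide whether this ideal is the whole ring.
Here r = -5 is a nonzero constant, hence a unit: 1 ∈ I + (p), the Gröbner basis of I + (p) is {1}, and the enlarged system has no common solution — adjoining p is inconsistent.

Adjoining x_1^{2} + 10x_1x_2 - 8x_1 - 24 makes the ideal the whole ring: the system is inconsistent.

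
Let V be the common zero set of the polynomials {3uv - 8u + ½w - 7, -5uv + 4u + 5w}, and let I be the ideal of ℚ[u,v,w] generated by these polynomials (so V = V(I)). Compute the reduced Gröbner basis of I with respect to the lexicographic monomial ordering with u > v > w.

f_1 = 3uv - 8u + ½w - 7, LT = uv.
f_2 = -5uv + 4u + 5w, LT = uv.

S(f_1,f_2): lcm = uv. S = -28/15u + 7/6w - 7/3.
  leading term u: no divisor's leading term divides it; move -28/15u to the remainder.
  leading term w: no divisor's leading term divides it; move 7/6w to the remainder.
  leading term 1: no divisor's leading term divides it; move -7/3 to the remainder.
  remainder -28/15u + 7/6w - 7/3 ≠ 0; add g_3 = -28/15u + 7/6w - 7/3 to the basis.

S(f_1,g_3): lcm = uv. S = -8/3u + ⅝vw - 5/4v + ⅙w - 7/3.
  leading term u: subtract (10/7)·g_3 from -8/3u + ⅝vw - 5/4v + ⅙w - 7/3 → ⅝vw - 5/4v - 3/2w + 1
  leading term vw: no divisor's leading term divides it; move ⅝vw to the remainder.
  leading term v: no divisor's leading term divides it; move -5/4v to the remainder.
  leading term w: no divisor's leading term divides it; move -3/2w to the remainder.
  leading term 1: no divisor's leading term divides it; move 1 to the remainder.
  remainder ⅝vw - 5/4v - 3/2w + 1 ≠ 0; add g_4 = ⅝vw - 5/4v - 3/2w + 1 to the basis.

The other S-polynomials (S(f_2,g_3), S(f_1,g_4), S(f_2,g_4), S(g_3,g_4)) all reduce to 0 modulo the current basis, so we have a Gröbner basis.
Inter-reduce: drop elements whose leading term is divisible by another's, tail-reduce, and make monic.

G = {u - ⅝w + 5/4, vw - 2v - 12/5w + 8/5}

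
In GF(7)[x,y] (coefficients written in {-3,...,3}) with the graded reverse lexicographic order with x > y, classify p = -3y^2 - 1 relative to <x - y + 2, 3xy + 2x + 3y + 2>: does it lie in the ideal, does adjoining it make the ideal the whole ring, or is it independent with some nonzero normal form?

-3y^2 - 1 is independent of I; its normal form modulo I is -y - 3.

First compute the reduced Gröbner basis of I by Buchberger's algorithm.
f_1 = x - y + 2, LT = x.
f_2 = 3xy + 2x + 3y + 2, LT = xy.

S(f_1,f_2): lcm = xy. S = -y^2 - 3x + y - 3.
  leading term y^2: no divisor's leading term divides it; move -y^2 to the remainder.
  leading term x: subtract (-3)·f_1 from -3x + y - 3 → -2y + 3
  leading term y: no divisor's leading term divides it; move -2y to the remainder.
  leading term 1: no divisor's leading term divides it; move 3 to the remainder.
  remainder -y^2 - 2y + 3 ≠ 0; add h_3 = -y^2 - 2y + 3 to the basis.

The other S-polynomials (S(f_1,h_3), S(f_2,h_3)) all reduce to 0 modulo the current basis, so we have a Gröbner basis.
Inter-reduce: drop elements whose leading term is divisible by another's, tail-reduce, and make monic.
Reduced Gröbner basis: {y^2 + 2y - 3, x - y + 2}.
Label its elements g_1 = y^2 + 2y - 3, g_2 = x - y + 2.

Reduce p = -3y^2 - 1 modulo G:
  leading term y^2: subtract (-3)·g_1 from -3y^2 - 1 → -y - 3
  leading term y: no divisor's leading term divides it; move -y to the remainder.
  leading term 1: no divisor's leading term divides it; move -3 to the remainder.
  normal form = -y - 3.
The normal form is nonzero, so p ∉ I. Since p minus its normal form lies in I, I + (p) = I + (r) where r = -y - 3; decide whether this ideal is the whole ring.
Run Buchberger on G together with r (pairs among the g_i already reduce to 0 since G is a Gröbner basis):
g_1 = y^2 + 2y - 3, LT = y^2.
g_2 = x - y + 2, LT = x.
r = -y - 3, LT = y.

The S-polynomials (S(g_1,g_2), S(g_1,r), S(g_2,r)) all reduce to 0 modulo the current basis, so we have a Gröbner basis.
Inter-reduce: drop elements whose leading term is divisible by another's, tail-reduce, and make monic.
Reduced Gröbner basis: {x - 2, y + 3}.
The reduced Gröbner basis of I + (p) is {x - 2, y + 3} ≠ {1}, a proper ideal, so the enlarged system stays consistent: p is independent of I, with normal form -y - 3.

Ideal membership is decidable via reduction modulo a Gröbner basis.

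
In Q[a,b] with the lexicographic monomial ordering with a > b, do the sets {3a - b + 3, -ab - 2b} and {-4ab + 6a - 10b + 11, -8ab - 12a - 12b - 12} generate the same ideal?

Since reduced Gröbner bases are canonical representatives of ideals under a given ordering, it suffices to compute and compare them.
Buchberger on the first generating set:
f_1 = 3a - b + 3, LT = a.
f_2 = -ab - 2b, LT = ab.

S(f_1,f_2): lcm = ab. S = -1/3b^2 - b.
  leading term b^2: no divisor's leading term divides it; move -1/3b^2 to the remainder.
  leading term b: no divisor's leading term divides it; move -b to the remainder.
  remainder -1/3b^2 - b ≠ 0; add g_3 = -1/3b^2 - b to the basis.

The other S-polynomials (S(f_1,g_3), S(f_2,g_3)) all reduce to 0 modulo the current basis, so we have a Gröbner basis.
Inter-reduce: drop elements whose leading term is divisible by another's, tail-reduce, and make monic.
Reduced Gröbner basis: {a - 1/3b + 1, b^2 + 3b}.

Buchberger on the second generating set:
h_1 = -4ab + 6a - 10b + 11, LT = ab.
h_2 = -8ab - 12a - 12b - 12, LT = ab.

S(h_1,h_2): lcm = ab. S = -3a + b - 17/4.
  leading term a: no divisor's leading term divides it; move -3a to the remainder.
  leading term b: no divisor's leading term divides it; move b to the remainder.
  leading term 1: no divisor's leading term divides it; move -17/4 to the remainder.
  remainder -3a + b - 17/4 ≠ 0; add k_3 = -3a + b - 17/4 to the basis.

S(h_1,k_3): lcm = ab. S = -3/2a + 1/3b^2 + 13/12b - 11/4.
  leading term a: subtract (1/2)·k_3 from -3/2a + 1/3b^2 + 13/12b - 11/4 → 1/3b^2 + 7/12b - 5/8
  leading term b^2: no divisor's leading term divides it; move 1/3b^2 to the remainder.
  leading term b: no divisor's leading term divides it; move 7/12b to the remainder.
  leading term 1: no divisor's leading term divides it; move -5/8 to the remainder.
  remainder 1/3b^2 + 7/12b - 5/8 ≠ 0; add k_4 = 1/3b^2 + 7/12b - 5/8 to the basis.

The other S-polynomials (S(h_2,k_3), S(h_1,k_4), S(h_2,k_4), S(k_3,k_4)) all reduce to 0 modulo the current basis, so we have a Gröbner basis.
Inter-reduce: drop elements whose leading term is divisible by another's, tail-reduce, and make monic.
Reduced Gröbner basis: {a - 1/3b + 17/12, b^2 + 7/4b - 15/8}.

These differ, so the ideals are not equal.
The choice of monomial ordering does not affect the verdict — as long as both bases are computed under the same ordering, their equality decides ideal equality.

No, the ideals differ.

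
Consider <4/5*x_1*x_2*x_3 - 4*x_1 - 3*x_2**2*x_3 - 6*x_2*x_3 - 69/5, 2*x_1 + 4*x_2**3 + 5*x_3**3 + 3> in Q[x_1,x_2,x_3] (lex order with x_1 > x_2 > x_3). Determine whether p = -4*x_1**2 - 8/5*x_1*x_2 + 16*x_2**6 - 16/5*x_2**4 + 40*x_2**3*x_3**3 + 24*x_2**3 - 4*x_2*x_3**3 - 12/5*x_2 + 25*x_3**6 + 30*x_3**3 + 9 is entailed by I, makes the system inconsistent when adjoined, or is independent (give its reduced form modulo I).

First compute the reduced Gröbner basis of I by Buchberger's algorithm.
f_1 = 4/5*x_1*x_2*x_3 - 4*x_1 - 3*x_2**2*x_3 - 6*x_2*x_3 - 69/5, LT = x_1*x_2*x_3.
f_2 = 2*x_1 + 4*x_2**3 + 5*x_3**3 + 3, LT = x_1.

S(f_1,f_2): lcm = x_1*x_2*x_3. S = -5*x_1 - 2*x_2**4*x_3 - 15/4*x_2**2*x_3 - 5/2*x_2*x_3**4 - 9*x_2*x_3 - 69/4.
  leading term x_1: subtract (-5/2)·f_2 from -5*x_1 - 2*x_2**4*x_3 - 15/4*x_2**2*x_3 - 5/2*x_2*x_3**4 - 9*x_2*x_3 - 69/4 → -2*x_2**4*x_3 + 10*x_2**3 - 15/4*x_2**2*x_3 - 5/2*x_2*x_3**4 - 9*x_2*x_3 + 25/2*x_3**3 - 39/4
  leading term x_2**4*x_3: no divisor's leading term divides it; move -2*x_2**4*x_3 to the remainder.
  leading term x_2**3: no divisor's leading term divides it; move 10*x_2**3 to the remainder.
  leading term x_2**2*x_3: no divisor's leading term divides it; move -15/4*x_2**2*x_3 to the remainder.
  leading term x_2*x_3**4: no divisor's leading term divides it; move -5/2*x_2*x_3**4 to the remainder.
  leading term x_2*x_3: no divisor's leading term divides it; move -9*x_2*x_3 to the remainder.
  leading term x_3**3: no divisor's leading term divides it; move 25/2*x_3**3 to the remainder.
  leading term 1: no divisor's leading term divides it; move -39/4 to the remainder.
  remainder -2*x_2**4*x_3 + 10*x_2**3 - 15/4*x_2**2*x_3 - 5/2*x_2*x_3**4 - 9*x_2*x_3 + 25/2*x_3**3 - 39/4 ≠ 0; add h_3 = -2*x_2**4*x_3 + 10*x_2**3 - 15/4*x_2**2*x_3 - 5/2*x_2*x_3**4 - 9*x_2*x_3 + 25/2*x_3**3 - 39/4 to the basis.

The other S-polynomials (S(f_1,h_3), S(f_2,h_3)) all reduce to 0 modulo the current basis, so we have a Gröbner basis.
Inter-reduce: drop elements whose leading term is divisible by another's, tail-reduce, and make monic.
Reduced Gröbner basis: {x_1 + 2*x_2**3 + 5/2*x_3**3 + 3/2, x_2**4*x_3 - 5*x_2**3 + 15/8*x_2**2*x_3 + 5/4*x_2*x_3**4 + 9/2*x_2*x_3 - 25/4*x_3**3 + 39/8}.
Label its elements g_1 = x_1 + 2*x_2**3 + 5/2*x_3**3 + 3/2, g_2 = x_2**4*x_3 - 5*x_2**3 + 15/8*x_2**2*x_3 + 5/4*x_2*x_3**4 + 9/2*x_2*x_3 - 25/4*x_3**3 + 39/8.

Reduce p = -4*x_1**2 - 8/5*x_1*x_2 + 16*x_2**6 - 16/5*x_2**4 + 40*x_2**3*x_3**3 + 24*x_2**3 - 4*x_2*x_3**3 - 12/5*x_2 + 25*x_3**6 + 30*x_3**3 + 9 modulo G:
  leading term x_1**2: subtract (-4*x_1)·g_1 from -4*x_1**2 - 8/5*x_1*x_2 + 16*x_2**6 - 16/5*x_2**4 + 40*x_2**3*x_3**3 + 24*x_2**3 - 4*x_2*x_3**3 - 12/5*x_2 + 25*x_3**6 + 30*x_3**3 + 9 → 8*x_1*x_2**3 - 8/5*x_1*x_2 + 10*x_1*x_3**3 + 6*x_1 + 16*x_2**6 - 16/5*x_2**4 + 40*x_2**3*x_3**3 + 24*x_2**3 - 4*x_2*x_3**3 - 12/5*x_2 + 25*x_3**6 + 30*x_3**3 + 9
  leading term x_1*x_2**3: subtract (8*x_2**3)·g_1 from 8*x_1*x_2**3 - 8/5*x_1*x_2 + 10*x_1*x_3**3 + 6*x_1 + 16*x_2**6 - 16/5*x_2**4 + 40*x_2**3*x_3**3 + 24*x_2**3 - 4*x_2*x_3**3 - 12/5*x_2 + 25*x_3**6 + 30*x_3**3 + 9 → -8/5*x_1*x_2 + 10*x_1*x_3**3 + 6*x_1 - 16/5*x_2**4 + 20*x_2**3*x_3**3 + 12*x_2**3 - 4*x_2*x_3**3 - 12/5*x_2 + 25*x_3**6 + 30*x_3**3 + 9
  leading term x_1*x_2: subtract (-8/5*x_2)·g_1 from -8/5*x_1*x_2 + 10*x_1*x_3**3 + 6*x_1 - 16/5*x_2**4 + 20*x_2**3*x_3**3 + 12*x_2**3 - 4*x_2*x_3**3 - 12/5*x_2 + 25*x_3**6 + 30*x_3**3 + 9 → 10*x_1*x_3**3 + 6*x_1 + 20*x_2**3*x_3**3 + 12*x_2**3 + 25*x_3**6 + 30*x_3**3 + 9
  leading term x_1*x_3**3: subtract (10*x_3**3)·g_1 from 10*x_1*x_3**3 + 6*x_1 + 20*x_2**3*x_3**3 + 12*x_2**3 + 25*x_3**6 + 30*x_3**3 + 9 → 6*x_1 + 12*x_2**3 + 15*x_3**3 + 9
  leading term x_1: subtract (6)·g_1 from 6*x_1 + 12*x_2**3 + 15*x_3**3 + 9 → 0
  normal form = 0.
Since the normal form is 0, p ∈ I.

Ideal membership is decidable via reduction modulo a Gröbner basis.

-4*x_1**2 - 8/5*x_1*x_2 + 16*x_2**6 - 16/5*x_2**4 + 40*x_2**3*x_3**3 + 24*x_2**3 - 4*x_2*x_3**3 - 12/5*x_2 + 25*x_3**6 + 30*x_3**3 + 9 lies in I (it reduces to 0).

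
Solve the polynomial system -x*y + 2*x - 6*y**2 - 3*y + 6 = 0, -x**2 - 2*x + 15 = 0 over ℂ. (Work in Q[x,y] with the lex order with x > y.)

{(3, -2), (3, 1), (-5, 1/6 - sqrt(23)*I/6), (-5, 1/6 + sqrt(23)*I/6)}

Compute a lex Gröbner basis by Buchberger's algorithm.
f_1 = -x*y + 2*x - 6*y**2 - 3*y + 6, LT = x*y.
f_2 = -x**2 - 2*x + 15, LT = x**2.

S(f_1,f_2): lcm = x**2*y. S = -2*x**2 + 6*x*y**2 + x*y - 6*x + 15*y.
  leading term x**2: subtract (2)·f_2 from -2*x**2 + 6*x*y**2 + x*y - 6*x + 15*y → 6*x*y**2 + x*y - 2*x + 15*y - 30
  leading term x*y**2: subtract (-6*y)·f_1 from 6*x*y**2 + x*y - 2*x + 15*y - 30 → 13*x*y - 2*x - 36*y**3 - 18*y**2 + 51*y - 30
  leading term x*y: subtract (-13)·f_1 from 13*x*y - 2*x - 36*y**3 - 18*y**2 + 51*y - 30 → 24*x - 36*y**3 - 96*y**2 + 12*y + 48
  leading term x: no divisor's leading term divides it; move 24*x to the remainder.
  leading term y**3: no divisor's leading term divides it; move -36*y**3 to the remainder.
  leading term y**2: no divisor's leading term divides it; move -96*y**2 to the remainder.
  leading term y: no divisor's leading term divides it; move 12*y to the remainder.
  leading term 1: no divisor's leading term divides it; move 48 to the remainder.
  remainder 24*x - 36*y**3 - 96*y**2 + 12*y + 48 ≠ 0; add h_3 = 24*x - 36*y**3 - 96*y**2 + 12*y + 48 to the basis.

S(f_1,h_3): lcm = x*y. S = -2*x + 3/2*y**4 + 4*y**3 + 11/2*y**2 + y - 6.
  leading term x: subtract (-1/12)·h_3 from -2*x + 3/2*y**4 + 4*y**3 + 11/2*y**2 + y - 6 → 3/2*y**4 + y**3 - 5/2*y**2 + 2*y - 2
  leading term y**4: no divisor's leading term divides it; move 3/2*y**4 to the remainder.
  leading term y**3: no divisor's leading term divides it; move y**3 to the remainder.
  leading term y**2: no divisor's leading term divides it; move -5/2*y**2 to the remainder.
  leading term y: no divisor's leading term divides it; move 2*y to the remainder.
  leading term 1: no divisor's leading term divides it; move -2 to the remainder.
  remainder 3/2*y**4 + y**3 - 5/2*y**2 + 2*y - 2 ≠ 0; add h_4 = 3/2*y**4 + y**3 - 5/2*y**2 + 2*y - 2 to the basis.

The other S-polynomials (S(f_2,h_3), S(f_1,h_4), S(f_2,h_4), S(h_3,h_4)) all reduce to 0 modulo the current basis, so we have a Gröbner basis.
Inter-reduce: drop elements whose leading term is divisible by another's, tail-reduce, and make monic.
Reduced Gröbner basis: {x - 3/2*y**3 - 4*y**2 + 1/2*y + 2, y**4 + 2/3*y**3 - 5/3*y**2 + 4/3*y - 4/3}.

The lex basis is triangular: the last element involves only y. Solving y**4 + 2/3*y**3 - 5/3*y**2 + 4/3*y - 4/3 = 0 gives y ∈ {-2, 1, 1/6 - sqrt(23)*I/6, 1/6 + sqrt(23)*I/6}; substituting each value into the earlier elements determines the remaining variables.
  y = -2: the earlier basis element becomes x - 3 = 0, giving x = 3 — point (3, -2).
  y = 1: the earlier basis element becomes x - 3 = 0, giving x = 3 — point (3, 1).
  y = 1/6 - sqrt(23)*I/6: the earlier basis element becomes x + 5 = 0, giving x = -5 — point (-5, 1/6 - sqrt(23)*I/6).
  y = 1/6 + sqrt(23)*I/6: the earlier basis element becomes x + 5 = 0, giving x = -5 — point (-5, 1/6 + sqrt(23)*I/6).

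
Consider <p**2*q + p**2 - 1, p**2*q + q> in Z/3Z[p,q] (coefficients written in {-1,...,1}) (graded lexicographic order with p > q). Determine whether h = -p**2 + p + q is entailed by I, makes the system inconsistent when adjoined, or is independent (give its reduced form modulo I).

-p**2 + p + q is independent of I; its normal form modulo I is p - 1.

First compute the reduced Gröbner basis of I by Buchberger's algorithm.
f_1 = p**2*q + p**2 - 1, LT = p**2*q.
f_2 = p**2*q + q, LT = p**2*q.

S(f_1,f_2): lcm = p**2*q. S = p**2 - q - 1.
  leading term p**2: no divisor's leading term divides it; move p**2 to the remainder.
  leading term q: no divisor's leading term divides it; move -q to the remainder.
  leading term 1: no divisor's leading term divides it; move -1 to the remainder.
  remainder p**2 - q - 1 ≠ 0; add k_3 = p**2 - q - 1 to the basis.

S(f_1,k_3): lcm = p**2*q. S = p**2 + q**2 + q - 1.
  leading term p**2: subtract (1)·k_3 from p**2 + q**2 + q - 1 → q**2 - q
  leading term q**2: no divisor's leading term divides it; move q**2 to the remainder.
  leading term q: no divisor's leading term divides it; move -q to the remainder.
  remainder q**2 - q ≠ 0; add k_4 = q**2 - q to the basis.

S(f_2,k_3): lcm = p**2*q. S = q**2 - q.
  leading term q**2: subtract (1)·k_4 from q**2 - q → 0
  remainder 0.

S(f_1,k_4): lcm = p**2*q**2. S = -p**2*q - q.
  leading term p**2*q: subtract (-1)·f_1 from -p**2*q - q → p**2 - q - 1
  leading term p**2: subtract (1)·k_3 from p**2 - q - 1 → 0
  remainder 0.

S(f_2,k_4): lcm = p**2*q**2. S = p**2*q + q**2.
  leading term p**2*q: subtract (1)·f_1 from p**2*q + q**2 → -p**2 + q**2 + 1
  leading term p**2: subtract (-1)·k_3 from -p**2 + q**2 + 1 → q**2 - q
  leading term q**2: subtract (1)·k_4 from q**2 - q → 0
  remainder 0.

S(k_3,k_4): leading monomials are coprime, so the S-polynomial reduces to 0 (Buchberger's first criterion).
Every S-polynomial of the final basis reduces to 0, so we have a Gröbner basis.
Inter-reduce: drop elements whose leading term is divisible by another's, tail-reduce, and make monic.
Reduced Gröbner basis: {p**2 - q - 1, q**2 - q}.
Label its elements g_1 = p**2 - q - 1, g_2 = q**2 - q.

Reduce h = -p**2 + p + q modulo G:
  leading term p**2: subtract (-1)·g_1 from -p**2 + p + q → p - 1
  leading term p: no divisor's leading term divides it; move p to the remainder.
  leading term 1: no divisor's leading term divides it; move -1 to the remainder.
  normal form = p - 1.
The normal form is nonzero, so h ∉ I. Since h minus its normal form lies in I, I + (h) = I + (r) where r = p - 1; decide whether this ideal is the whole ring.
Run Buchberger on G together with r (pairs among the g_i already reduce to 0 since G is a Gröbner basis):
g_1 = p**2 - q - 1, LT = p**2.
g_2 = q**2 - q, LT = q**2.
r = p - 1, LT = p.

S(g_1,g_2): leading monomials are coprime, so the S-polynomial reduces to 0 (Buchberger's first criterion).
S(g_1,r): lcm = p**2. S = p - q - 1.
  leading term p: subtract (1)·r from p - q - 1 → -q
  leading term q: no divisor's leading term divides it; move -q to the remainder.
  remainder -q ≠ 0; add m_4 = -q to the basis.

S(g_2,r): leading monomials are coprime, so the S-polynomial reduces to 0 (Buchberger's first criterion).
S(g_1,m_4): leading monomials are coprime, so the S-polynomial reduces to 0 (Buchberger's first criterion).
S(g_2,m_4): lcm = q**2. S = -q.
  leading term q: subtract (1)·m_4 from -q → 0
  remainder 0.

S(r,m_4): leading monomials are coprime, so the S-polynomial reduces to 0 (Buchberger's first criterion).
Every S-polynomial of the final basis reduces to 0, so we have a Gröbner basis.
Inter-reduce: drop elements whose leading term is divisible by another's, tail-reduce, and make monic.
Reduced Gröbner basis: {p - 1, q}.
The reduced Gröbner basis of I + (h) is {p - 1, q} ≠ {1}, a proper ideal, so the enlarged system stays consistent: h is independent of I, with normal form p - 1.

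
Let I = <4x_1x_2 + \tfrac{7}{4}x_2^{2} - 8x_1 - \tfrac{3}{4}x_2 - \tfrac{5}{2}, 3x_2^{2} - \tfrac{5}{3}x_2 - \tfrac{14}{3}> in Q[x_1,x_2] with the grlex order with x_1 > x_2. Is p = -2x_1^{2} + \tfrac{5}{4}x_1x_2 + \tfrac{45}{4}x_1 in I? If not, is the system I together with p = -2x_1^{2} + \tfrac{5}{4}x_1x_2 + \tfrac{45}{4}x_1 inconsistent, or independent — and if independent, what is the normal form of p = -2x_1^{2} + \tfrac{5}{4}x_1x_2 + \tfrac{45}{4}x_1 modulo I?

First compute the reduced Gröbner basis of I by Buchberger's algorithm.
f_1 = 4x_1x_2 + \tfrac{7}{4}x_2^{2} - 8x_1 - \tfrac{3}{4}x_2 - \tfrac{5}{2}, LT = x_1x_2.
f_2 = 3x_2^{2} - \tfrac{5}{3}x_2 - \tfrac{14}{3}, LT = x_2^{2}.

S(f_1,f_2): lcm = x_1x_2^{2}. S = \tfrac{7}{16}x_2^{3} - \tfrac{13}{9}x_1x_2 - \tfrac{3}{16}x_2^{2} + \tfrac{14}{9}x_1 - \tfrac{5}{8}x_2.
  leading term x_2^{3}: subtract (\tfrac{7}{48}x_2)·f_2 from \tfrac{7}{16}x_2^{3} - \tfrac{13}{9}x_1x_2 - \tfrac{3}{16}x_2^{2} + \tfrac{14}{9}x_1 - \tfrac{5}{8}x_2 → -\tfrac{13}{9}x_1x_2 + \tfrac{1}{18}x_2^{2} + \tfrac{14}{9}x_1 + \tfrac{1}{18}x_2
  leading term x_1x_2: subtract (-\tfrac{13}{36})·f_1 from -\tfrac{13}{9}x_1x_2 + \tfrac{1}{18}x_2^{2} + \tfrac{14}{9}x_1 + \tfrac{1}{18}x_2 → \tfrac{11}{16}x_2^{2} - \tfrac{4}{3}x_1 - \tfrac{31}{144}x_2 - \tfrac{65}{72}
  leading term x_2^{2}: subtract (\tfrac{11}{48})·f_2 from \tfrac{11}{16}x_2^{2} - \tfrac{4}{3}x_1 - \tfrac{31}{144}x_2 - \tfrac{65}{72} → -\tfrac{4}{3}x_1 + \tfrac{1}{6}x_2 + \tfrac{1}{6}
  leading term x_1: no divisor's leading term divides it; move -\tfrac{4}{3}x_1 to the remainder.
  leading term x_2: no divisor's leading term divides it; move \tfrac{1}{6}x_2 to the remainder.
  leading term 1: no divisor's leading term divides it; move \tfrac{1}{6} to the remainder.
  remainder -\tfrac{4}{3}x_1 + \tfrac{1}{6}x_2 + \tfrac{1}{6} ≠ 0; add h_3 = -\tfrac{4}{3}x_1 + \tfrac{1}{6}x_2 + \tfrac{1}{6} to the basis.

S(f_1,h_3): lcm = x_1x_2. S = \tfrac{9}{16}x_2^{2} - 2x_1 - \tfrac{1}{16}x_2 - \tfrac{5}{8}.
  leading term x_2^{2}: subtract (\tfrac{3}{16})·f_2 from \tfrac{9}{16}x_2^{2} - 2x_1 - \tfrac{1}{16}x_2 - \tfrac{5}{8} → -2x_1 + \tfrac{1}{4}x_2 + \tfrac{1}{4}
  leading term x_1: subtract (\tfrac{3}{2})·h_3 from -2x_1 + \tfrac{1}{4}x_2 + \tfrac{1}{4} → 0
  remainder 0.

S(f_2,h_3): leading monomials are coprime, so the S-polynomial reduces to 0 (Buchberger's first criterion).
Every S-polynomial of the final basis reduces to 0, so we have a Gröbner basis.
Inter-reduce: drop elements whose leading term is divisible by another's, tail-reduce, and make monic.
Reduced Gröbner basis: {x_2^{2} - \tfrac{5}{9}x_2 - \tfrac{14}{9}, x_1 - \tfrac{1}{8}x_2 - \tfrac{1}{8}}.
Label its elements g_1 = x_2^{2} - \tfrac{5}{9}x_2 - \tfrac{14}{9}, g_2 = x_1 - \tfrac{1}{8}x_2 - \tfrac{1}{8}.

Reduce p = -2x_1^{2} + \tfrac{5}{4}x_1x_2 + \tfrac{45}{4}x_1 modulo G:
  leading term x_1^{2}: subtract (-2x_1)·g_2 from -2x_1^{2} + \tfrac{5}{4}x_1x_2 + \tfrac{45}{4}x_1 → x_1x_2 + 11x_1
  leading term x_1x_2: subtract (x_2)·g_2 from x_1x_2 + 11x_1 → \tfrac{1}{8}x_2^{2} + 11x_1 + \tfrac{1}{8}x_2
  leading term x_2^{2}: subtract (\tfrac{1}{8})·g_1 from \tfrac{1}{8}x_2^{2} + 11x_1 + \tfrac{1}{8}x_2 → 11x_1 + \tfrac{7}{36}x_2 + \tfrac{7}{36}
  leading term x_1: subtract (11)·g_2 from 11x_1 + \tfrac{7}{36}x_2 + \tfrac{7}{36} → \tfrac{113}{72}x_2 + \tfrac{113}{72}
  leading term x_2: no divisor's leading term divides it; move \tfrac{113}{72}x_2 to the remainder.
  leading term 1: no divisor's leading term divides it; move \tfrac{113}{72} to the remainder.
  normal form = \tfrac{113}{72}x_2 + \tfrac{113}{72}.
The normal form is nonzero, so p ∉ I. Since p minus its normal form lies in I, I + (p) = I + (r) where r = \tfrac{113}{72}x_2 + \tfrac{113}{72}; decide whether this ideal is the whole ring.
Run Buchberger on G together with r (pairs among the g_i already reduce to 0 since G is a Gröbner basis):
g_1 = x_2^{2} - \tfrac{5}{9}x_2 - \tfrac{14}{9}, LT = x_2^{2}.
g_2 = x_1 - \tfrac{1}{8}x_2 - \tfrac{1}{8}, LT = x_1.
r = \tfrac{113}{72}x_2 + \tfrac{113}{72}, LT = x_2.

S(g_1,g_2): leading monomials are coprime, so the S-polynomial reduces to 0 (Buchberger's first criterion).
S(g_1,r): lcm = x_2^{2}. S = -\tfrac{14}{9}x_2 - \tfrac{14}{9}.
  leading term x_2: subtract (-\tfrac{112}{113})·r from -\tfrac{14}{9}x_2 - \tfrac{14}{9} → 0
  remainder 0.

S(g_2,r): leading monomials are coprime, so the S-polynomial reduces to 0 (Buchberger's first criterion).
Every S-polynomial of the final basis reduces to 0, so we have a Gröbner basis.
Inter-reduce: drop elements whose leading term is divisible by another's, tail-reduce, and make monic.
Reduced Gröbner basis: {x_1, x_2 + 1}.
The reduced Gröbner basis of I + (p) is {x_1, x_2 + 1} ≠ {1}, a proper ideal, so the enlarged system stays consistent: p is independent of I, with normal form \tfrac{113}{72}x_2 + \tfrac{113}{72}.

-2x_1^{2} + \tfrac{5}{4}x_1x_2 + \tfrac{45}{4}x_1 is independent of I; its normal form modulo I is \tfrac{113}{72}x_2 + \tfrac{113}{72}.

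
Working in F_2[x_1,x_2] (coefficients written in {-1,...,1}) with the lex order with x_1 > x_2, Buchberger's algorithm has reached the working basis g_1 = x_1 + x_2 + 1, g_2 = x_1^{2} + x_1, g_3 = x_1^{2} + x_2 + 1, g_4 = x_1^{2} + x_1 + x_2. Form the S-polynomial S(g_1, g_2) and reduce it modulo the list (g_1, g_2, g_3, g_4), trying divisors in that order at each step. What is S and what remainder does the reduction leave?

lcm(LM(g_1), LM(g_2)) = x_1^{2}.
S = (lcm/LT(g_1))·g_1 − (lcm/LT(g_2))·g_2 = x_1x_2.
Reduce S modulo (g_1, g_2, g_3, g_4) in that order:
  leading term x_1x_2: subtract (x_2)·g_1 from x_1x_2 → x_2^{2} + x_2
  leading term x_2^{2}: no divisor's leading term divides it; move x_2^{2} to the remainder.
  leading term x_2: no divisor's leading term divides it; move x_2 to the remainder.
The remainder x_2^{2} + x_2 is nonzero, so it would be added as the next basis element.

S(g_1, g_2) = x_1x_2; remainder on division = x_2^{2} + x_2.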